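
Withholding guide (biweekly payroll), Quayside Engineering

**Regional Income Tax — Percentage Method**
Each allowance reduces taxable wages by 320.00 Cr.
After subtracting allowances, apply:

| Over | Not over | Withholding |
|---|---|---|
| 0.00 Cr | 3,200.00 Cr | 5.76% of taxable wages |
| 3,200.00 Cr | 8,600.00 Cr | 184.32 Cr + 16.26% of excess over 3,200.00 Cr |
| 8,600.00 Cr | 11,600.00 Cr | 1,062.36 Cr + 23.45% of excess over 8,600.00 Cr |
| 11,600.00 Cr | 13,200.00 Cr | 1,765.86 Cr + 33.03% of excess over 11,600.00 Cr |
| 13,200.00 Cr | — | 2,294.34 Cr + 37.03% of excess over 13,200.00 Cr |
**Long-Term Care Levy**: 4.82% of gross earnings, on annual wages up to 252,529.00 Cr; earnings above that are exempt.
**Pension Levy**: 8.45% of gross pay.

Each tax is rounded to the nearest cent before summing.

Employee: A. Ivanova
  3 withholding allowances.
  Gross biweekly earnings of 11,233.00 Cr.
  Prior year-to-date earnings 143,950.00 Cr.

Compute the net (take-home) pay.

Regional Income Tax: taxable = 11,233.00 Cr − 3×320.00 Cr = 10,273.00 Cr
  1,062.36 Cr + 23.45% × (10,273.00 Cr − 8,600.00 Cr) = 1,062.36 Cr + 23.45% × 1,673.00 Cr = 1,454.68 Cr
Long-Term Care Levy: 4.82% × 11,233.00 Cr = 541.43 Cr
Pension Levy: 8.45% × 11,233.00 Cr = 949.19 Cr
Total withheld: 1,454.68 Cr + 541.43 Cr + 949.19 Cr = 2,945.30 Cr
Net pay: 11,233.00 Cr − 2,945.30 Cr = 8,287.70 Cr

8,287.70 Cr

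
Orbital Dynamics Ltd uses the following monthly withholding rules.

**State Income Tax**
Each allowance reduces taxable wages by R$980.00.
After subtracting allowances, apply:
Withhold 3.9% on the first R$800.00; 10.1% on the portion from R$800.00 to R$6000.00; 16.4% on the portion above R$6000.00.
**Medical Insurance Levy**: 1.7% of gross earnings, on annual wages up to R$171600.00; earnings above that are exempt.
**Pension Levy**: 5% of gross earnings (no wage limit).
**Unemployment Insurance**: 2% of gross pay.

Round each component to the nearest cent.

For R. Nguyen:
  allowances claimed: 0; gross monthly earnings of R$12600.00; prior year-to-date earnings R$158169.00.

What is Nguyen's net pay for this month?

R$9865.00

State Income Tax: taxable = R$12600.00
  R$556.40 + 16.4% × (R$12600.00 − R$6000.00) = R$556.40 + 16.4% × R$6600.00 = R$1638.80
Medical Insurance Levy: 1.7% × R$12600.00 = R$214.20
Pension Levy: 5% × R$12600.00 = R$630.00
Unemployment Insurance: 2% × R$12600.00 = R$252.00
Total withheld: R$1638.80 + R$214.20 + R$630.00 + R$252.00 = R$2735.00
Net pay: R$12600.00 − R$2735.00 = R$9865.00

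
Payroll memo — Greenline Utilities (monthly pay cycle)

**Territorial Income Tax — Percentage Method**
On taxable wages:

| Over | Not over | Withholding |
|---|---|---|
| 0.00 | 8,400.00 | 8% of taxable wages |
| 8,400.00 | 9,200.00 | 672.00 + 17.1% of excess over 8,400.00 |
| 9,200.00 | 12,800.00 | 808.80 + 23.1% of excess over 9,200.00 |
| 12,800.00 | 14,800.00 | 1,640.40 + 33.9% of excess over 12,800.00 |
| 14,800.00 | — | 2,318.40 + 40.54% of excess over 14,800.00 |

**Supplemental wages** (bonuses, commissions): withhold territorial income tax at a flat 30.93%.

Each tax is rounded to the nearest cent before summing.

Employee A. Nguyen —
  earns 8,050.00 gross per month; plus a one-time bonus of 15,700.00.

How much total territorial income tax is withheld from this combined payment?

5,500.01

Territorial Income Tax: taxable = 8,050.00
  8% × 8,050.00 = 644.00
Supplemental (30.93% flat on bonus): 30.93% × 15,700.00 = 4,856.01
Total territorial income tax: 644.00 + 4,856.01 = 5,500.01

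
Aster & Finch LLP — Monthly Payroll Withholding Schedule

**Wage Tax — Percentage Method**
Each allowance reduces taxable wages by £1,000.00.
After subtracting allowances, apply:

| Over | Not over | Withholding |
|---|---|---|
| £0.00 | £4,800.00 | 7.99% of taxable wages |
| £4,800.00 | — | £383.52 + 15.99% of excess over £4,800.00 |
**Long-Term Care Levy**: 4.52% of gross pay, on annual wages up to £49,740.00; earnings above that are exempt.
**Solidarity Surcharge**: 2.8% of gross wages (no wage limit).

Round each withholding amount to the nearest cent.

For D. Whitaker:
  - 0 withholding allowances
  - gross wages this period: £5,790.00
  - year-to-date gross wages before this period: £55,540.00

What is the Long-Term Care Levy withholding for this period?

£0.00

Long-Term Care Levy: YTD £55,540.00 ≥ cap £49,740.00 → £0.00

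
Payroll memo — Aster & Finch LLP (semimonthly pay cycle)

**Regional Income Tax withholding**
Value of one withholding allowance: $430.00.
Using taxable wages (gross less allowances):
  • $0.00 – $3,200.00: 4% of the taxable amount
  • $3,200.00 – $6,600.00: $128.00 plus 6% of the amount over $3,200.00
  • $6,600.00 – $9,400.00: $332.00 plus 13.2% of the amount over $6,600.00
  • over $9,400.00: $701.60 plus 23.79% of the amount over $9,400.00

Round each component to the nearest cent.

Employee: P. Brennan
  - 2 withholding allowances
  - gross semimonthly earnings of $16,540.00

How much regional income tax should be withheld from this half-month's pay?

$2,195.61

Regional Income Tax: taxable = $16,540.00 − 2×$430.00 = $15,680.00
  $701.60 + 23.79% × ($15,680.00 − $9,400.00) = $701.60 + 23.79% × $6,280.00 = $2,195.61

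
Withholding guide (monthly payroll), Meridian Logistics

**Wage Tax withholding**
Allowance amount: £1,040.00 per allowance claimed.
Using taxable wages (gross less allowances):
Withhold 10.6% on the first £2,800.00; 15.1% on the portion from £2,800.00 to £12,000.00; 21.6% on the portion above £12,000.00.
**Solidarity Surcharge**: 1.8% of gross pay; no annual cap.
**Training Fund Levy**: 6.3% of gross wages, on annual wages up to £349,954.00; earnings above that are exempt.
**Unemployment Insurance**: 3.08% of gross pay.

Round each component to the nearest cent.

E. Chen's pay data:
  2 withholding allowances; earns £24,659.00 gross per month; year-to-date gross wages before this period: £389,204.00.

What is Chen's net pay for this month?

Wage Tax: taxable = £24,659.00 − 2×£1,040.00 = £22,579.00
  £1,686.00 + 21.6% × (£22,579.00 − £12,000.00) = £1,686.00 + 21.6% × £10,579.00 = £3,971.06
Solidarity Surcharge: 1.8% × £24,659.00 = £443.86
Training Fund Levy: YTD £389,204.00 ≥ cap £349,954.00 → £0.00
Unemployment Insurance: 3.08% × £24,659.00 = £759.50
Total withheld: £3,971.06 + £443.86 + £0.00 + £759.50 = £5,174.42
Net pay: £24,659.00 − £5,174.42 = £19,484.58

£19,484.58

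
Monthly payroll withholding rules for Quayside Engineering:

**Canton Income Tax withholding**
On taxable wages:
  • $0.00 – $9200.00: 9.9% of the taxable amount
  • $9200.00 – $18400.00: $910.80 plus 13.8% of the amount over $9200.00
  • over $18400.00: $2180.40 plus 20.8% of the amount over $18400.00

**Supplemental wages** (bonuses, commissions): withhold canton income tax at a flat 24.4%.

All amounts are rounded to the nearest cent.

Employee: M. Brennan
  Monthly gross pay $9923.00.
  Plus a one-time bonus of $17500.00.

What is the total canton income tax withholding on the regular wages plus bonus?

Canton Income Tax: taxable = $9923.00
  $910.80 + 13.8% × ($9923.00 − $9200.00) = $910.80 + 13.8% × $723.00 = $1010.57
Supplemental (24.4% flat on bonus): 24.4% × $17500.00 = $4270.00
Total canton income tax: $1010.57 + $4270.00 = $5280.57

$5280.57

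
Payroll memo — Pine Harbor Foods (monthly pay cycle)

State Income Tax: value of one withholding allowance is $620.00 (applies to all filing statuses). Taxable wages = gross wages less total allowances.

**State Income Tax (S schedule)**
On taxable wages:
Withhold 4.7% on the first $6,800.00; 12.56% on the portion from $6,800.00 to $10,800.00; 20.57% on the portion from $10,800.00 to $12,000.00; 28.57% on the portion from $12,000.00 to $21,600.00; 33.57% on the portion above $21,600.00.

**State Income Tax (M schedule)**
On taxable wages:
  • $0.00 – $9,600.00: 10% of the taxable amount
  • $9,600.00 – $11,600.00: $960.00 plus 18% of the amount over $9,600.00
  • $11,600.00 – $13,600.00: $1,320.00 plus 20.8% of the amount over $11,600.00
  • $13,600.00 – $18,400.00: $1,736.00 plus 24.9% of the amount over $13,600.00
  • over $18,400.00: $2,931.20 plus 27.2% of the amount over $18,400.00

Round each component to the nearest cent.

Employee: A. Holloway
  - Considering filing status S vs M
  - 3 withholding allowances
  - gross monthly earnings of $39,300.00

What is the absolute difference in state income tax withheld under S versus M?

$1,018.97

State Income Tax (S): taxable = $39,300.00 − 3×$620.00 = $37,440.00
  $3,811.56 + 33.57% × ($37,440.00 − $21,600.00) = $3,811.56 + 33.57% × $15,840.00 = $9,129.05
State Income Tax (M): taxable = $39,300.00 − 3×$620.00 = $37,440.00
  $2,931.20 + 27.2% × ($37,440.00 − $18,400.00) = $2,931.20 + 27.2% × $19,040.00 = $8,110.08
Difference: |$9,129.05 − $8,110.08| = $1,018.97 (higher under S)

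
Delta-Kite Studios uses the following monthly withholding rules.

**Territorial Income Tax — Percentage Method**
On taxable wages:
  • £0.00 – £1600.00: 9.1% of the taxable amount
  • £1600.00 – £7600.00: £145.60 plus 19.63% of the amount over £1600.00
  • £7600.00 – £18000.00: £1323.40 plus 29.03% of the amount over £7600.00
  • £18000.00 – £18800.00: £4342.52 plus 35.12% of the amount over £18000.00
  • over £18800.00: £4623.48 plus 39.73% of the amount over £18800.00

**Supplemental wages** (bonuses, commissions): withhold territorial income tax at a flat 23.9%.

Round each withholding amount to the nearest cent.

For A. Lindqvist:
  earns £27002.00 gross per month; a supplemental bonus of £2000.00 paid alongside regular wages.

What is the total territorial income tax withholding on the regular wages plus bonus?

Territorial Income Tax: taxable = £27002.00
  £4623.48 + 39.73% × (£27002.00 − £18800.00) = £4623.48 + 39.73% × £8202.00 = £7882.13
Supplemental (23.9% flat on bonus): 23.9% × £2000.00 = £478.00
Total territorial income tax: £7882.13 + £478.00 = £8360.13

£8360.13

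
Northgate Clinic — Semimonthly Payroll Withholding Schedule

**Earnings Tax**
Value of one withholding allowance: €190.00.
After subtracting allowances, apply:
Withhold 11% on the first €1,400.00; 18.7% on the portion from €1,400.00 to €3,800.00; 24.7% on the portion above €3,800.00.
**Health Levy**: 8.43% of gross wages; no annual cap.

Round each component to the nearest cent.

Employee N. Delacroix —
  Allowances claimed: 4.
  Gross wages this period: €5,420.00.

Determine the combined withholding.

Earnings Tax: taxable = €5,420.00 − 4×€190.00 = €4,660.00
  €602.80 + 24.7% × (€4,660.00 − €3,800.00) = €602.80 + 24.7% × €860.00 = €815.22
Health Levy: 8.43% × €5,420.00 = €456.91
Total: €815.22 + €456.91 = €1,272.13

€1,272.13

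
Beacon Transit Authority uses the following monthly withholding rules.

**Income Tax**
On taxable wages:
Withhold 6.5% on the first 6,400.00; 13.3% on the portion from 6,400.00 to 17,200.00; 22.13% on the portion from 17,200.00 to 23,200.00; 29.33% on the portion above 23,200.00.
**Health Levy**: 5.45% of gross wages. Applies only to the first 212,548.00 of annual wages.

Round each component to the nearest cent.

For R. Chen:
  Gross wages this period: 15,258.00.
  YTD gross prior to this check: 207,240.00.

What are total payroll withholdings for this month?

1,883.40

Income Tax: taxable = 15,258.00
  416.00 + 13.3% × (15,258.00 − 6,400.00) = 416.00 + 13.3% × 8,858.00 = 1,594.11
Health Levy: cap 212,548.00 − YTD 207,240.00 = 5,308.00 subject; 5.45% × 5,308.00 = 289.29
Total: 1,594.11 + 289.29 = 1,883.40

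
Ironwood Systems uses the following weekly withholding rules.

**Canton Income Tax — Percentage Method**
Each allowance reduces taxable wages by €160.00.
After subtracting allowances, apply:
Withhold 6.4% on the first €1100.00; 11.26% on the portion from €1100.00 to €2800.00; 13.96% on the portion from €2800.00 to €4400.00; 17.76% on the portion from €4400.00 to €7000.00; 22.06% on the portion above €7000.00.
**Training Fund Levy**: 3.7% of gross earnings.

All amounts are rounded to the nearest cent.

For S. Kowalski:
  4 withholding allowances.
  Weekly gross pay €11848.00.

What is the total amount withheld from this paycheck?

€2313.60

Canton Income Tax: taxable = €11848.00 − 4×€160.00 = €11208.00
  €946.94 + 22.06% × (€11208.00 − €7000.00) = €946.94 + 22.06% × €4208.00 = €1875.22
Training Fund Levy: 3.7% × €11848.00 = €438.38
Total: €1875.22 + €438.38 = €2313.60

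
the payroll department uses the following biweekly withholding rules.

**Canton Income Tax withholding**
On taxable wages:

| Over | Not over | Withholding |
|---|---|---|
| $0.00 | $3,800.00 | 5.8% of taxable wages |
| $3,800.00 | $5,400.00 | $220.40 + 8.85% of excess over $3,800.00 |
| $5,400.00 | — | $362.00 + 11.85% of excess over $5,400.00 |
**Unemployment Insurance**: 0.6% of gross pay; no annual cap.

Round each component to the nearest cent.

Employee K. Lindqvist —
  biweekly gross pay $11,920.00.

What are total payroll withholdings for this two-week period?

$1,206.14

Canton Income Tax: taxable = $11,920.00
  $362.00 + 11.85% × ($11,920.00 − $5,400.00) = $362.00 + 11.85% × $6,520.00 = $1,134.62
Unemployment Insurance: 0.6% × $11,920.00 = $71.52
Total: $1,134.62 + $71.52 = $1,206.14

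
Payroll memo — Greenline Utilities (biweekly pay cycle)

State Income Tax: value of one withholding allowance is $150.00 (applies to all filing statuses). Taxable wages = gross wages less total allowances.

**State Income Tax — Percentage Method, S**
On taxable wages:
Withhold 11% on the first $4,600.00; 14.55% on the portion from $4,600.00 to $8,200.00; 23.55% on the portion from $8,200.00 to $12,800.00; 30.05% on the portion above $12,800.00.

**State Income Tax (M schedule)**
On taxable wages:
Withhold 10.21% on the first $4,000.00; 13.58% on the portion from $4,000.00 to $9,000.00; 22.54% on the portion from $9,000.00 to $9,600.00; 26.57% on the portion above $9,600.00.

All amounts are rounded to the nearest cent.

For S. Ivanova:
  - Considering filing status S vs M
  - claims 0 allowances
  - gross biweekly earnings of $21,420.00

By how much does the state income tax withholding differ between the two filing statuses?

$340.20

State Income Tax (S): taxable = $21,420.00
  $2,113.10 + 30.05% × ($21,420.00 − $12,800.00) = $2,113.10 + 30.05% × $8,620.00 = $4,703.41
State Income Tax (M): taxable = $21,420.00
  $1,222.64 + 26.57% × ($21,420.00 − $9,600.00) = $1,222.64 + 26.57% × $11,820.00 = $4,363.21
Difference: |$4,703.41 − $4,363.21| = $340.20 (higher under S)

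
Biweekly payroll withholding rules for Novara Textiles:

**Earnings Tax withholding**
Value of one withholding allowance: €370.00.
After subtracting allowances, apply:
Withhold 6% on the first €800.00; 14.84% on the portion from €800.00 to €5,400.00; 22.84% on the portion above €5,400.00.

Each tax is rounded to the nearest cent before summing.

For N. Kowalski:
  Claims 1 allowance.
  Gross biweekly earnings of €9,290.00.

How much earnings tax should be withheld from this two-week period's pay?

Earnings Tax: taxable = €9,290.00 − 1×€370.00 = €8,920.00
  €730.64 + 22.84% × (€8,920.00 − €5,400.00) = €730.64 + 22.84% × €3,520.00 = €1,534.61

€1,534.61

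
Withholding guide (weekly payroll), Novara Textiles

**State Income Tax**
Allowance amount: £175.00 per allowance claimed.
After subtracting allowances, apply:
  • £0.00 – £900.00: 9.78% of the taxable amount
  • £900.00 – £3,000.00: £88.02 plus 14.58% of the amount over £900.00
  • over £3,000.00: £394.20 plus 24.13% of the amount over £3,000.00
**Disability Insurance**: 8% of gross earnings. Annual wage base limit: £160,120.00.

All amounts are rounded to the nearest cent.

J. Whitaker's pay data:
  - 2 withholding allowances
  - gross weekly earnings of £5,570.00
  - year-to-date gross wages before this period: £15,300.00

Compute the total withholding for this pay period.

State Income Tax: taxable = £5,570.00 − 2×£175.00 = £5,220.00
  £394.20 + 24.13% × (£5,220.00 − £3,000.00) = £394.20 + 24.13% × £2,220.00 = £929.89
Disability Insurance: 8% × £5,570.00 = £445.60
Total: £929.89 + £445.60 = £1,375.49

£1,375.49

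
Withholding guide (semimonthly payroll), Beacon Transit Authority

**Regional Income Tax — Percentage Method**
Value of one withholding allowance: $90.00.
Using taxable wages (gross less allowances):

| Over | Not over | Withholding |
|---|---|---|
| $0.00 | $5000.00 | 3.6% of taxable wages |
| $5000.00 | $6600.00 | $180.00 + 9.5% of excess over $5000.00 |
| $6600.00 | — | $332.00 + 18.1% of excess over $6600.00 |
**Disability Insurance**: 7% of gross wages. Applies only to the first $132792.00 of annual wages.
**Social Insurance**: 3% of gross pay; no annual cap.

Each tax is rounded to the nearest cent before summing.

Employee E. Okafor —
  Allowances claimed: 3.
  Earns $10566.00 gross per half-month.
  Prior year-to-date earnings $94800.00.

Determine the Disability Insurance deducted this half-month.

$739.62

Disability Insurance: 7% × $10566.00 = $739.62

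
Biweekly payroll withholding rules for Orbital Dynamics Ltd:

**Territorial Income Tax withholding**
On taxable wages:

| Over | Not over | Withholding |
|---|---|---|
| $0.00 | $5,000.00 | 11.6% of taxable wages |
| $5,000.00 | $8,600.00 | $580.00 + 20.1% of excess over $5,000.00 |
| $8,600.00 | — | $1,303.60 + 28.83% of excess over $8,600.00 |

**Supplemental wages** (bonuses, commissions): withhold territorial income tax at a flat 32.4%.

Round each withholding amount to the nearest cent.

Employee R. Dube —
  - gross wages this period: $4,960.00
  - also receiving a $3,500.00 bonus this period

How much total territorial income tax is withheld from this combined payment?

Territorial Income Tax: taxable = $4,960.00
  11.6% × $4,960.00 = $575.36
Supplemental (32.4% flat on bonus): 32.4% × $3,500.00 = $1,134.00
Total territorial income tax: $575.36 + $1,134.00 = $1,709.36

$1,709.36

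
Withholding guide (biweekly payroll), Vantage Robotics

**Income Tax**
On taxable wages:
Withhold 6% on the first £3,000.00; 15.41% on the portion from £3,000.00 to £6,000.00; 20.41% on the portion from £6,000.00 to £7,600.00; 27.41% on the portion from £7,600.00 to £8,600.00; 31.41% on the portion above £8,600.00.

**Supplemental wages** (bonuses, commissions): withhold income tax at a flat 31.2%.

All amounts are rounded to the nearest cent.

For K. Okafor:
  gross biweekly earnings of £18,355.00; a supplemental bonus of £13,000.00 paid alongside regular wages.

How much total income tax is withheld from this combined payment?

Income Tax: taxable = £18,355.00
  £1,242.96 + 31.41% × (£18,355.00 − £8,600.00) = £1,242.96 + 31.41% × £9,755.00 = £4,307.01
Supplemental (31.2% flat on bonus): 31.2% × £13,000.00 = £4,056.00
Total income tax: £4,307.01 + £4,056.00 = £8,363.01

£8,363.01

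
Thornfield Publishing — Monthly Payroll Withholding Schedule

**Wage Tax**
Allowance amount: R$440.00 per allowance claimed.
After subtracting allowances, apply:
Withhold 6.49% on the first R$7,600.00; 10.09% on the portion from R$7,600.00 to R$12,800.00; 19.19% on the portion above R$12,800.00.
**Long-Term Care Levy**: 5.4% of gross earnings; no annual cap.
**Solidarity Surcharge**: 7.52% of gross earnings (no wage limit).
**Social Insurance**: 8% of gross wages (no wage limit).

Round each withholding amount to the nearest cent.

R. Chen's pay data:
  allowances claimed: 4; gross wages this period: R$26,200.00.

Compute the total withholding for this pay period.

R$8,732.68

Wage Tax: taxable = R$26,200.00 − 4×R$440.00 = R$24,440.00
  R$1,017.92 + 19.19% × (R$24,440.00 − R$12,800.00) = R$1,017.92 + 19.19% × R$11,640.00 = R$3,251.64
Long-Term Care Levy: 5.4% × R$26,200.00 = R$1,414.80
Solidarity Surcharge: 7.52% × R$26,200.00 = R$1,970.24
Social Insurance: 8% × R$26,200.00 = R$2,096.00
Total: R$3,251.64 + R$1,414.80 + R$1,970.24 + R$2,096.00 = R$8,732.68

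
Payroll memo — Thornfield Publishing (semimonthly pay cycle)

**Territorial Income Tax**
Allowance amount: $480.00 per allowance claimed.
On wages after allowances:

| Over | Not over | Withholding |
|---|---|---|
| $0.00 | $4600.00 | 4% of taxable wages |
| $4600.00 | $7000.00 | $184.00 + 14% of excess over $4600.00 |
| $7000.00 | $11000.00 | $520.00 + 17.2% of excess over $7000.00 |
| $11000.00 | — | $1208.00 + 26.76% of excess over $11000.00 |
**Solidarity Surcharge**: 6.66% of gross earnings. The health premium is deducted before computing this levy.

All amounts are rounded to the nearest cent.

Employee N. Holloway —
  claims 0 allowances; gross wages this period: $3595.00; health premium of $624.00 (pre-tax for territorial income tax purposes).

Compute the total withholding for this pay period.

Territorial Income Tax: taxable = $3595.00 − $624.00 = $2971.00
  4% × $2971.00 = $118.84
Solidarity Surcharge: 6.66% × $2971.00 = $197.87
Total: $118.84 + $197.87 = $316.71

$316.71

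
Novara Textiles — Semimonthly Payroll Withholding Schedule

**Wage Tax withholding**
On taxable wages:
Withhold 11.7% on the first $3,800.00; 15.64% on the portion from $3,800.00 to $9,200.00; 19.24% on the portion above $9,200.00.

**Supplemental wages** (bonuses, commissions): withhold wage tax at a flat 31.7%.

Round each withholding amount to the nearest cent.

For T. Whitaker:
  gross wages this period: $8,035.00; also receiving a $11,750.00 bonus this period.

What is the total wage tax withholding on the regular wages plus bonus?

Wage Tax: taxable = $8,035.00
  $444.60 + 15.64% × ($8,035.00 − $3,800.00) = $444.60 + 15.64% × $4,235.00 = $1,106.95
Supplemental (31.7% flat on bonus): 31.7% × $11,750.00 = $3,724.75
Total wage tax: $1,106.95 + $3,724.75 = $4,831.70

$4,831.70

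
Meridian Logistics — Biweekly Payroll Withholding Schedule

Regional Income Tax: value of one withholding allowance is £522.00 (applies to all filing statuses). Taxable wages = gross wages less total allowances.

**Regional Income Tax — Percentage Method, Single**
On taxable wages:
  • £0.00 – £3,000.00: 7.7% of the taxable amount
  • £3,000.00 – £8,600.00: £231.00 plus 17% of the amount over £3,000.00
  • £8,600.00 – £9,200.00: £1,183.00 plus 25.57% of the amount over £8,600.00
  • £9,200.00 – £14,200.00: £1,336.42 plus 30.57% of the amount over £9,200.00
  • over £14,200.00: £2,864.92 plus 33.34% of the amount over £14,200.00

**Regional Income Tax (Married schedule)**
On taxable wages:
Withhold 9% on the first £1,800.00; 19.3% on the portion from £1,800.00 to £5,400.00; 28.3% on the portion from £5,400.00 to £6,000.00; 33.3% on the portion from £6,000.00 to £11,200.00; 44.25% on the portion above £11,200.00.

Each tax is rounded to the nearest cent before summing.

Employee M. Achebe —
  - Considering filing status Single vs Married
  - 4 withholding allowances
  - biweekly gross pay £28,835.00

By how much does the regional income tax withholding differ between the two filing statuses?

Regional Income Tax (Single): taxable = £28,835.00 − 4×£522.00 = £26,747.00
  £2,864.92 + 33.34% × (£26,747.00 − £14,200.00) = £2,864.92 + 33.34% × £12,547.00 = £7,048.09
Regional Income Tax (Married): taxable = £28,835.00 − 4×£522.00 = £26,747.00
  £2,758.20 + 44.25% × (£26,747.00 − £11,200.00) = £2,758.20 + 44.25% × £15,547.00 = £9,637.75
Difference: |£7,048.09 − £9,637.75| = £2,589.66 (higher under Married)

£2,589.66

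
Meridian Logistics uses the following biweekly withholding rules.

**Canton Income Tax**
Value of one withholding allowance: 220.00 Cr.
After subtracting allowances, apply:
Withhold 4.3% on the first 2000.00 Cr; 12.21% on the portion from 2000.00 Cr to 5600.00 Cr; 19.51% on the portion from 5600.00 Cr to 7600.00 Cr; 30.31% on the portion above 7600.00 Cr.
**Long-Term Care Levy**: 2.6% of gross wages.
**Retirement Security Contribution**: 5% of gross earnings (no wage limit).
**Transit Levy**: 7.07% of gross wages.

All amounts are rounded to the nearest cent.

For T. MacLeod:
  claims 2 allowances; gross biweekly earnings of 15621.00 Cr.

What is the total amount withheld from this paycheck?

Canton Income Tax: taxable = 15621.00 Cr − 2×220.00 Cr = 15181.00 Cr
  915.76 Cr + 30.31% × (15181.00 Cr − 7600.00 Cr) = 915.76 Cr + 30.31% × 7581.00 Cr = 3213.56 Cr
Long-Term Care Levy: 2.6% × 15621.00 Cr = 406.15 Cr
Retirement Security Contribution: 5% × 15621.00 Cr = 781.05 Cr
Transit Levy: 7.07% × 15621.00 Cr = 1104.40 Cr
Total: 3213.56 Cr + 406.15 Cr + 781.05 Cr + 1104.40 Cr = 5505.16 Cr

5505.16 Cr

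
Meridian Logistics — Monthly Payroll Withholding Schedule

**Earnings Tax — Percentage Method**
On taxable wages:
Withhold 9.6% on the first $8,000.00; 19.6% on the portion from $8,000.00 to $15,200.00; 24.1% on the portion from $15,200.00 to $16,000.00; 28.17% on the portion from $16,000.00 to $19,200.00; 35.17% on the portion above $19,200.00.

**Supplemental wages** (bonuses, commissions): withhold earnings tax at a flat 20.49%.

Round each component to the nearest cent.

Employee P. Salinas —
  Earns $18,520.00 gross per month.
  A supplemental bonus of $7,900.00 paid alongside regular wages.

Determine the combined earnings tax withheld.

$4,700.59

Earnings Tax: taxable = $18,520.00
  $2,372.00 + 28.17% × ($18,520.00 − $16,000.00) = $2,372.00 + 28.17% × $2,520.00 = $3,081.88
Supplemental (20.49% flat on bonus): 20.49% × $7,900.00 = $1,618.71
Total earnings tax: $3,081.88 + $1,618.71 = $4,700.59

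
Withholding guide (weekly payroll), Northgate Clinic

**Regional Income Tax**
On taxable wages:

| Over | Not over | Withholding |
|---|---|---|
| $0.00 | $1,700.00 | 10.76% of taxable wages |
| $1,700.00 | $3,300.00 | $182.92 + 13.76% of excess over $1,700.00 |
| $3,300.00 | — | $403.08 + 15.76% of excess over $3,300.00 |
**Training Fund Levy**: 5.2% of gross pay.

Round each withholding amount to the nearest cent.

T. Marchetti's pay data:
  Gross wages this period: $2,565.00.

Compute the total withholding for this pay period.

$435.32

Regional Income Tax: taxable = $2,565.00
  $182.92 + 13.76% × ($2,565.00 − $1,700.00) = $182.92 + 13.76% × $865.00 = $301.94
Training Fund Levy: 5.2% × $2,565.00 = $133.38
Total: $301.94 + $133.38 = $435.32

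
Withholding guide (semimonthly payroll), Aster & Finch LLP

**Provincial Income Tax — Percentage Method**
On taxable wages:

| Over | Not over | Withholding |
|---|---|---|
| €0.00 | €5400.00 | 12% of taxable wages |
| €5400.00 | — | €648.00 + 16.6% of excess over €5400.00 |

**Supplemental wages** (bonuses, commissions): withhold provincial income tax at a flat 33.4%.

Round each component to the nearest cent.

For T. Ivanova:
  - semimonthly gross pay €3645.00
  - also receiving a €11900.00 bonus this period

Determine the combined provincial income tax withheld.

Provincial Income Tax: taxable = €3645.00
  12% × €3645.00 = €437.40
Supplemental (33.4% flat on bonus): 33.4% × €11900.00 = €3974.60
Total provincial income tax: €437.40 + €3974.60 = €4412.00

€4412.00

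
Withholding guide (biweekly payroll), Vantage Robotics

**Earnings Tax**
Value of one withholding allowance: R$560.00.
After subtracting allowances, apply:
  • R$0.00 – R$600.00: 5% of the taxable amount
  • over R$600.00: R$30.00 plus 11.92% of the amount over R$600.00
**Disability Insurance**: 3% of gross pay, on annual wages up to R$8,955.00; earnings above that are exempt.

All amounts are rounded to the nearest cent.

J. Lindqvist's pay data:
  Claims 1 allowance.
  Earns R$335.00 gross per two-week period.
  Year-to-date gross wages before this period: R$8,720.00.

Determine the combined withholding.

Earnings Tax: taxable = R$335.00 − 1×R$560.00 = R$-225.00
  Taxable ≤ 0 → R$0.00
Disability Insurance: cap R$8,955.00 − YTD R$8,720.00 = R$235.00 subject; 3% × R$235.00 = R$7.05
Total: R$0.00 + R$7.05 = R$7.05

R$7.05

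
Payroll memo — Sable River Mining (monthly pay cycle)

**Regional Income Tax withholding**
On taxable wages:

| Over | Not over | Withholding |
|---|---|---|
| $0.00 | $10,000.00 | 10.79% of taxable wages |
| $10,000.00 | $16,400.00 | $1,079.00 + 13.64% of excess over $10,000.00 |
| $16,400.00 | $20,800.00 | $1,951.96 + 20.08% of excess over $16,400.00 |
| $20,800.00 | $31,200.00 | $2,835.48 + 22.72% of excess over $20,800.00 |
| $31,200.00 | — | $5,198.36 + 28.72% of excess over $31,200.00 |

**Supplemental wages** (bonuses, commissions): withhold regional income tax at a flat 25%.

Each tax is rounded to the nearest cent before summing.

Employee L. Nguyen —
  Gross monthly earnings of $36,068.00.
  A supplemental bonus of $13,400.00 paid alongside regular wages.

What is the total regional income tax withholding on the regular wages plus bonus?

Regional Income Tax: taxable = $36,068.00
  $5,198.36 + 28.72% × ($36,068.00 − $31,200.00) = $5,198.36 + 28.72% × $4,868.00 = $6,596.45
Supplemental (25% flat on bonus): 25% × $13,400.00 = $3,350.00
Total regional income tax: $6,596.45 + $3,350.00 = $9,946.45

$9,946.45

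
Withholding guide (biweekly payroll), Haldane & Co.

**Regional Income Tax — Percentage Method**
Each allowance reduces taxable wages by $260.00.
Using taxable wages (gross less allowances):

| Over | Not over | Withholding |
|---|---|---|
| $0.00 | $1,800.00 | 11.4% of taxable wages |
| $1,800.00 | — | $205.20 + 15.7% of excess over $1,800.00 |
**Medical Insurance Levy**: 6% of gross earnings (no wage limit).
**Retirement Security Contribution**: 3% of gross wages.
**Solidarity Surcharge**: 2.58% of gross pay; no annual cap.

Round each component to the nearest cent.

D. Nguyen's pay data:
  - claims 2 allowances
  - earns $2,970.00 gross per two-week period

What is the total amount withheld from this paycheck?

$651.18

Regional Income Tax: taxable = $2,970.00 − 2×$260.00 = $2,450.00
  $205.20 + 15.7% × ($2,450.00 − $1,800.00) = $205.20 + 15.7% × $650.00 = $307.25
Medical Insurance Levy: 6% × $2,970.00 = $178.20
Retirement Security Contribution: 3% × $2,970.00 = $89.10
Solidarity Surcharge: 2.58% × $2,970.00 = $76.63
Total: $307.25 + $178.20 + $89.10 + $76.63 = $651.18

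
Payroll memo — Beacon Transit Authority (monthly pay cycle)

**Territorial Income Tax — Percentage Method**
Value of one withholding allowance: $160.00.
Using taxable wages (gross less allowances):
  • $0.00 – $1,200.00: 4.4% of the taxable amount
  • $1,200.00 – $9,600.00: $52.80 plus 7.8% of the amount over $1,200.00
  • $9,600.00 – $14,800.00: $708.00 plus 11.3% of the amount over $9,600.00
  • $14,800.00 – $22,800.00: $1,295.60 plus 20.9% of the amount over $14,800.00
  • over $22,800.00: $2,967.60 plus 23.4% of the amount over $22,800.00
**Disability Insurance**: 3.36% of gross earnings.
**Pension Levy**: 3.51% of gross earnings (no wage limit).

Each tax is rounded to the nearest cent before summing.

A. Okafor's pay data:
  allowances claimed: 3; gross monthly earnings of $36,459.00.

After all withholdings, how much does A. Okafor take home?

$27,902.78

Territorial Income Tax: taxable = $36,459.00 − 3×$160.00 = $35,979.00
  $2,967.60 + 23.4% × ($35,979.00 − $22,800.00) = $2,967.60 + 23.4% × $13,179.00 = $6,051.49
Disability Insurance: 3.36% × $36,459.00 = $1,225.02
Pension Levy: 3.51% × $36,459.00 = $1,279.71
Total withheld: $6,051.49 + $1,225.02 + $1,279.71 = $8,556.22
Net pay: $36,459.00 − $8,556.22 = $27,902.78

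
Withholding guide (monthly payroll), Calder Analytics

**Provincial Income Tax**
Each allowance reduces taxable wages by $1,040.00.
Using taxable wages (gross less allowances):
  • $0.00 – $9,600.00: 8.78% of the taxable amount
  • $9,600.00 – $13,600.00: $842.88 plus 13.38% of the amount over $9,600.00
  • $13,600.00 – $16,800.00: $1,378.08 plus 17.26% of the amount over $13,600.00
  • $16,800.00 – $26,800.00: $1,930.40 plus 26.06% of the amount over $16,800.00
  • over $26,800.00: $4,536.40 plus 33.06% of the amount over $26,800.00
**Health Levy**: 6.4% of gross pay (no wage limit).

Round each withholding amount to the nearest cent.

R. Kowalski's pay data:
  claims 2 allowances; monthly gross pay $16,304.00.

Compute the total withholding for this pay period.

$2,529.24

Provincial Income Tax: taxable = $16,304.00 − 2×$1,040.00 = $14,224.00
  $1,378.08 + 17.26% × ($14,224.00 − $13,600.00) = $1,378.08 + 17.26% × $624.00 = $1,485.78
Health Levy: 6.4% × $16,304.00 = $1,043.46
Total: $1,485.78 + $1,043.46 = $2,529.24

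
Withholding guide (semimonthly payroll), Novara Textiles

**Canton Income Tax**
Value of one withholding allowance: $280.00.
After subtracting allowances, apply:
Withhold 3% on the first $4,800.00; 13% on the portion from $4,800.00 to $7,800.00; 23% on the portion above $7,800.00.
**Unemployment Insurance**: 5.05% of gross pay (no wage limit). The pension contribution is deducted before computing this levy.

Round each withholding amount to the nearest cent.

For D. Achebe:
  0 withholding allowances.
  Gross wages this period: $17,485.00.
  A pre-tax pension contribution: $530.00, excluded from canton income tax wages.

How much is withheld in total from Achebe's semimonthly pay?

$3,495.88

Canton Income Tax: taxable = $17,485.00 − $530.00 = $16,955.00
  $534.00 + 23% × ($16,955.00 − $7,800.00) = $534.00 + 23% × $9,155.00 = $2,639.65
Unemployment Insurance: 5.05% × $16,955.00 = $856.23
Total: $2,639.65 + $856.23 = $3,495.88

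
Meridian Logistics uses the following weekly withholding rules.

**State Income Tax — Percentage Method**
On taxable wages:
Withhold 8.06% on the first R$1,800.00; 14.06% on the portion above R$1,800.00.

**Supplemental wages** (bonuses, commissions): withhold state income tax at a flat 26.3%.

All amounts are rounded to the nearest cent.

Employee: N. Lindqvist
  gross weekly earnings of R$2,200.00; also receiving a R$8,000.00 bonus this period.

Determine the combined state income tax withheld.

State Income Tax: taxable = R$2,200.00
  R$145.08 + 14.06% × (R$2,200.00 − R$1,800.00) = R$145.08 + 14.06% × R$400.00 = R$201.32
Supplemental (26.3% flat on bonus): 26.3% × R$8,000.00 = R$2,104.00
Total state income tax: R$201.32 + R$2,104.00 = R$2,305.32

R$2,305.32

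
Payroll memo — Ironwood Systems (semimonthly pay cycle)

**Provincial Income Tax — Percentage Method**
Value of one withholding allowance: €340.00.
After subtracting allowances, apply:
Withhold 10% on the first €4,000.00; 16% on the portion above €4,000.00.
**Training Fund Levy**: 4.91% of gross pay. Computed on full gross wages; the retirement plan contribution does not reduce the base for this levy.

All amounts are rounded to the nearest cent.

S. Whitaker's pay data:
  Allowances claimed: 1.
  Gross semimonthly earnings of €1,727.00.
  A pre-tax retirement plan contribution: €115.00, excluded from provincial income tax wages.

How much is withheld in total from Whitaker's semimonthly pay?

€212.00

Provincial Income Tax: taxable = €1,727.00 − €115.00 − 1×€340.00 = €1,272.00
  10% × €1,272.00 = €127.20
Training Fund Levy: 4.91% × €1,727.00 = €84.80
Total: €127.20 + €84.80 = €212.00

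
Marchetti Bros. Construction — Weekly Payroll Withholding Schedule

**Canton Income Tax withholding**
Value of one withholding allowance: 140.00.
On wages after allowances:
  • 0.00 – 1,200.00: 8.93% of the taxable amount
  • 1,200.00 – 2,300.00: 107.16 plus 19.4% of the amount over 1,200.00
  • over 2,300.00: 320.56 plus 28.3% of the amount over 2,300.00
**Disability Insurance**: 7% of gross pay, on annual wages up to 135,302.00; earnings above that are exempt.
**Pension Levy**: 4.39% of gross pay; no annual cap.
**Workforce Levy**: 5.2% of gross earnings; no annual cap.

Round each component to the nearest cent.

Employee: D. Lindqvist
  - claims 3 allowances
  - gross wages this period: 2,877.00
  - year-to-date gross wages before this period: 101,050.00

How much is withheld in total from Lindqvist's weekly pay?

Canton Income Tax: taxable = 2,877.00 − 3×140.00 = 2,457.00
  320.56 + 28.3% × (2,457.00 − 2,300.00) = 320.56 + 28.3% × 157.00 = 364.99
Disability Insurance: 7% × 2,877.00 = 201.39
Pension Levy: 4.39% × 2,877.00 = 126.30
Workforce Levy: 5.2% × 2,877.00 = 149.60
Total: 364.99 + 201.39 + 126.30 + 149.60 = 842.28

842.28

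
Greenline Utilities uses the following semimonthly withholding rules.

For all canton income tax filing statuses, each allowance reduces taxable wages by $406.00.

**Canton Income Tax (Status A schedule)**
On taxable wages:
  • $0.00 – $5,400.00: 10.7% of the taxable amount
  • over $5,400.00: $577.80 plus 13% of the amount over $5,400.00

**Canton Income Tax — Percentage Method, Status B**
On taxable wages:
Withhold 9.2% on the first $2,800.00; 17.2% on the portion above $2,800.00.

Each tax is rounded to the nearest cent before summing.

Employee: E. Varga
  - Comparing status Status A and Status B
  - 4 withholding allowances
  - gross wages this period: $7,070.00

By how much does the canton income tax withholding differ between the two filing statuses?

Canton Income Tax (Status A): taxable = $7,070.00 − 4×$406.00 = $5,446.00
  $577.80 + 13% × ($5,446.00 − $5,400.00) = $577.80 + 13% × $46.00 = $583.78
Canton Income Tax (Status B): taxable = $7,070.00 − 4×$406.00 = $5,446.00
  $257.60 + 17.2% × ($5,446.00 − $2,800.00) = $257.60 + 17.2% × $2,646.00 = $712.71
Difference: |$583.78 − $712.71| = $128.93 (higher under Status B)

$128.93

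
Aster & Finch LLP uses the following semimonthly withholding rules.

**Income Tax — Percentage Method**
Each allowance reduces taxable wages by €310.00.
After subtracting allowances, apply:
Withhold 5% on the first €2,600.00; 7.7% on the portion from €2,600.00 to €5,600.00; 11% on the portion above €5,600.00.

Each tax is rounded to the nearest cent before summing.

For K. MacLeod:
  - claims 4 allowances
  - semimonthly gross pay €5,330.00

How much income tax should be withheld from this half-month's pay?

€244.73

Income Tax: taxable = €5,330.00 − 4×€310.00 = €4,090.00
  €130.00 + 7.7% × (€4,090.00 − €2,600.00) = €130.00 + 7.7% × €1,490.00 = €244.73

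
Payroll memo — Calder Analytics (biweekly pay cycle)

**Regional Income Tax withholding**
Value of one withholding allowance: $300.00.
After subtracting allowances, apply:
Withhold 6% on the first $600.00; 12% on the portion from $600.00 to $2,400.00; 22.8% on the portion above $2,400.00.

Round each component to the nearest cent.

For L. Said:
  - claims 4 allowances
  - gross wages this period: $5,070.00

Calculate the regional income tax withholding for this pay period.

Regional Income Tax: taxable = $5,070.00 − 4×$300.00 = $3,870.00
  $252.00 + 22.8% × ($3,870.00 − $2,400.00) = $252.00 + 22.8% × $1,470.00 = $587.16

$587.16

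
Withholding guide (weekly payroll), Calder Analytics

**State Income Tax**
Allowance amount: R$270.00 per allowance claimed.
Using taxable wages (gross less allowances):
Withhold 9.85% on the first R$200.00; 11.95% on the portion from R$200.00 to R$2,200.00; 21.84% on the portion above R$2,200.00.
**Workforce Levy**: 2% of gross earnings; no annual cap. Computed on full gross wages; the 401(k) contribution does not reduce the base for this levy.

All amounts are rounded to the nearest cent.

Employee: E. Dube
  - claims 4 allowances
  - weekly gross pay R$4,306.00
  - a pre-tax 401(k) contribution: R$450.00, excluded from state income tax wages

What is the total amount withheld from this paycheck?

State Income Tax: taxable = R$4,306.00 − R$450.00 − 4×R$270.00 = R$2,776.00
  R$258.70 + 21.84% × (R$2,776.00 − R$2,200.00) = R$258.70 + 21.84% × R$576.00 = R$384.50
Workforce Levy: 2% × R$4,306.00 = R$86.12
Total: R$384.50 + R$86.12 = R$470.62

R$470.62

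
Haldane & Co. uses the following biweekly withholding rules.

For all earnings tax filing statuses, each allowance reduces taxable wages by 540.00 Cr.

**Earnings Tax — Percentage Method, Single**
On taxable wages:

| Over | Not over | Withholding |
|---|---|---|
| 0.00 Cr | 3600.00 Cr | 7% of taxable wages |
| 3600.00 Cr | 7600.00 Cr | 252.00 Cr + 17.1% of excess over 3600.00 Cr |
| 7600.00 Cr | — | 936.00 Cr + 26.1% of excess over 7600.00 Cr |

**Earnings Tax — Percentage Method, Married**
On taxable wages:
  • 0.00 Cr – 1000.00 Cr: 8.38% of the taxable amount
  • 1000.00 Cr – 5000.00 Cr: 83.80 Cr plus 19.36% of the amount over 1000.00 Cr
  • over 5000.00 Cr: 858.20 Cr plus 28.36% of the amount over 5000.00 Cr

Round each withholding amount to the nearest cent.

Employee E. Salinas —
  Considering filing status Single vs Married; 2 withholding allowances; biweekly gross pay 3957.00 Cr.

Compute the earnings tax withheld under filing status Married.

447.19 Cr

Earnings Tax (Married): taxable = 3957.00 Cr − 2×540.00 Cr = 2877.00 Cr
  83.80 Cr + 19.36% × (2877.00 Cr − 1000.00 Cr) = 83.80 Cr + 19.36% × 1877.00 Cr = 447.19 Cr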